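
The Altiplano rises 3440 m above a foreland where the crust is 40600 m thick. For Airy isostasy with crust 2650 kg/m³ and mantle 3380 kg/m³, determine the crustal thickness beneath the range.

56500 m

Root depth r = h ρ_c / (ρ_m − ρ_c) = 3440 m × 2650 / 730 = 12490 m.
Total thickness = T + h + r = 40600 m + 3440 m + 12490 m = 56500 m.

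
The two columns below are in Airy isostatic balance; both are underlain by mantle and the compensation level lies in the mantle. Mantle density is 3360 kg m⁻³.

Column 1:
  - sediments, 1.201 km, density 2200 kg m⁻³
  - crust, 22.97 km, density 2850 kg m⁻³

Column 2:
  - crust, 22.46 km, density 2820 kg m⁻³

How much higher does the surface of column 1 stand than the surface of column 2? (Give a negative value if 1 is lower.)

0.292 km

For any compensation level in the mantle, the mantle terms cancel and isostasy reduces to e = (Σt_1 − Σt_2) − (Σ(ρt)_1 − Σ(ρt)_2) / ρ_m.
Σt_1 = 24.171 km; Σt_2 = 22.46 km; Σ(ρt)_1 = 68106.7; Σ(ρt)_2 = 63337.2 (in km·kg m⁻³).
e = (24.171 − 22.46) − (68106.7 − 63337.2) / 3360 = 0.292 km.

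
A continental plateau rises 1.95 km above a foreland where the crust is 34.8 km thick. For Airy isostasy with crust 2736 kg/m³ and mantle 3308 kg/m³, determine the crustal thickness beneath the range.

Root depth r = h ρ_c / (ρ_m − ρ_c) = 1.95 km × 2736 / 572 = 9.327 km.
Total thickness = T + h + r = 34.8 km + 1.95 km + 9.327 km = 46.1 km.

46.1 km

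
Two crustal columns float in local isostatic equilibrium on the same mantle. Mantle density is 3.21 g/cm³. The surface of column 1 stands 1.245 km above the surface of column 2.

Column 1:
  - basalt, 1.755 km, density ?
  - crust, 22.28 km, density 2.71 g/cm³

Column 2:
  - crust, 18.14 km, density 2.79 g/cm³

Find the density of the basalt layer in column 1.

Take the compensation level at the base of the deeper column (depth z_c below the surface of column 1) and equate Σ ρ_i t_i down to z_c; mantle fills any gap and the z_c terms cancel.
Column 1: 1.755×ρ + 22.28×2.71 + (z_c − 24.035)×3.21
Column 2: 1.245×0 + 18.14×2.79 + (z_c − 1.245 − 18.14)×3.21
The z_c×3.21 term appears on both sides and cancels. Collect the known terms of each column as K = Σ(ρt)_known − 3.21 × (depth of known layers): K_1 = 60.3788 − 3.21×24.035 = −16.77355; K_2 = 50.6106 − 3.21×(1.245 + 18.14) = −11.61525.
Balance: K_1 + 1.755×ρ = K_2, so ρ = (K_2 − K_1)/1.755 = 5.1583/1.755 = 2.94 g/cm³.

2.94 g/cm³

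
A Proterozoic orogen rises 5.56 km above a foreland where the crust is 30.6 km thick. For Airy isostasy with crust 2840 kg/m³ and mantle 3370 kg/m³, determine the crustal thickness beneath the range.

66 km

Root depth r = h ρ_c / (ρ_m − ρ_c) = 5.56 km × 2840 / 530 = 29.79 km.
Total thickness = T + h + r = 30.6 km + 5.56 km + 29.79 km = 66 km.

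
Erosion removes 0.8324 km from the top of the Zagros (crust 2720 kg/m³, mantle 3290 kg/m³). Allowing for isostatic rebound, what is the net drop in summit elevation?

0.144 km

Rebound u = e ρ_c/ρ_m = 0.8324 km × 2720/3290 = 0.6882 km.
Net surface drop = e − u = 0.8324 km − 0.6882 km = e (ρ_m − ρ_c)/ρ_m = 0.144 km.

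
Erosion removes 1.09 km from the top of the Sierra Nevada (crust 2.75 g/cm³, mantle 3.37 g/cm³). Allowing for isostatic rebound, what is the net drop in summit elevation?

0.201 km

Rebound u = e ρ_c/ρ_m = 1.09 km × 2.75/3.37 = 0.8895 km.
Net surface drop = e − u = 1.09 km − 0.8895 km = e (ρ_m − ρ_c)/ρ_m = 0.201 km.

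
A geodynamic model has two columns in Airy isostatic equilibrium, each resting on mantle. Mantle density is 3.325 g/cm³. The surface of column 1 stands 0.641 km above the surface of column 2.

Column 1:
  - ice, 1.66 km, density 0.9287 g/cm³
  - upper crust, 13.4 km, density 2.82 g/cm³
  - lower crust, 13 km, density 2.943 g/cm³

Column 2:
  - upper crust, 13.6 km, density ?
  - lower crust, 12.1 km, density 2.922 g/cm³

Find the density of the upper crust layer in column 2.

Take the compensation level at the base of the deeper column (depth z_c below the surface of column 1) and equate Σ ρ_i t_i down to z_c; mantle fills any gap and the z_c terms cancel.
Column 1: 1.66×0.9287 + 13.4×2.82 + 13×2.943 + (z_c − 28.06)×3.325
Column 2: 0.641×0 + 13.6×ρ + 12.1×2.922 + (z_c − 0.641 − 25.7)×3.325
The z_c×3.325 term appears on both sides and cancels. Collect the known terms of each column as K = Σ(ρt)_known − 3.325 × (depth of known layers): K_1 = 77.588642 − 3.325×28.06 = −15.710858; K_2 = 35.3562 − 3.325×(0.641 + 25.7) = −52.227625.
Balance: K_1 = K_2 + 13.6×ρ, so ρ = (K_1 − K_2)/13.6 = 36.5168/13.6 = 2.69 g/cm³.

2.69 g/cm³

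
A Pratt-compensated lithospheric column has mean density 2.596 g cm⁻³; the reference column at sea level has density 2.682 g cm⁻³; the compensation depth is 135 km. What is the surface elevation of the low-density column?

4.47 km

ρ_ref D = ρ (D + h) → h = D (ρ_ref − ρ)/ρ.
h = 135 km × (2.682 − 2.596)/2.596 = 4.47 km.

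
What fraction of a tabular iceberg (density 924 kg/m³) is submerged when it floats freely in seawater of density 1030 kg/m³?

Submerged fraction = ρ_obj/ρ_fluid = 924/1030 = 89.7%.

89.7%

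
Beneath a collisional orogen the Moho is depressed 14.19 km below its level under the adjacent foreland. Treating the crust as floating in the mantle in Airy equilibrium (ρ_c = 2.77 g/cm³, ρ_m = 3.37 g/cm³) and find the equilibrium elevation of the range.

3.07 km

Isostatic balance requires: ρ_c h = (ρ_m − ρ_c) r.
h = r (ρ_m − ρ_c) / ρ_c = 14.19 km × (3.37 − 2.77) / 2.77 = 3.07 km.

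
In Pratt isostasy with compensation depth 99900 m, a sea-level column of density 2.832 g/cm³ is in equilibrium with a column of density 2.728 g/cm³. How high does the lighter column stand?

3810 m

ρ_ref D = ρ (D + h) → h = D (ρ_ref − ρ)/ρ.
h = 99900 m × (2.832 − 2.728)/2.728 = 3810 m.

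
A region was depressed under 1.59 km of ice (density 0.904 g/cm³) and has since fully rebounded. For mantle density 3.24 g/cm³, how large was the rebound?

Removing the load lets mantle flow back in; uplift u satisfies ρ_ice t = ρ_m u.
u = t ρ_ice/ρ_m = 1.59 km × 0.904/3.24 = 0.444 km.

0.444 km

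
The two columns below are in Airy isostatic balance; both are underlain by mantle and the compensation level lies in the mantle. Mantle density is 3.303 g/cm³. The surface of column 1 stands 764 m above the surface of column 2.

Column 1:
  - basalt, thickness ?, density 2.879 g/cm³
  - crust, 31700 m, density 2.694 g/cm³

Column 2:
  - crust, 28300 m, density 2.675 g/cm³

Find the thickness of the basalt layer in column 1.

2340 m

Take the compensation level at the base of the deeper column (depth z_c below the surface of column 1) and equate Σ ρ_i t_i down to z_c; mantle fills any gap and the z_c terms cancel.
Column 1: x×2.879 + 31700×2.694 + (z_c − 31700 − x)×3.303
Column 2: 764×0 + 28300×2.675 + (z_c − 764 − 28300)×3.303
The z_c×3.303 term appears on both sides and cancels. Collect the known terms of each column as K = Σ(ρt)_known − 3.303 × (depth of known layers): K_1 = 85399.8 − 3.303×31700 = −19305.3; K_2 = 75702.5 − 3.303×(764 + 28300) = −20295.892.
Balance: K_1 − x×(3.303 − 2.879) = K_2, so x = (K_1 − K_2)/(3.303 − 2.879) = 990.592/0.424 = 2340 m.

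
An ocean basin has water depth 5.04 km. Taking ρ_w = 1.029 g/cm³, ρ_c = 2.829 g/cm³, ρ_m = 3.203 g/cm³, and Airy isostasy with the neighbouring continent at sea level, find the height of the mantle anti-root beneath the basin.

In Airy isostatic equilibrium: replacing crust with seawater at the top is compensated by replacing crust with mantle at the base: d (ρ_c − ρ_w) = a (ρ_m − ρ_c).
a = d (ρ_c − ρ_w)/(ρ_m − ρ_c) = 5.04 km × 1.8/0.374 = 24.3 km.

24.3 km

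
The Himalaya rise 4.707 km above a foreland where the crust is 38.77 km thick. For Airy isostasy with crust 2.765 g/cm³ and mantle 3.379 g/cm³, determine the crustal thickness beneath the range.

Root depth r = h ρ_c / (ρ_m − ρ_c) = 4.707 km × 2.765 / 0.614 = 21.2 km.
Total thickness = T + h + r = 38.77 km + 4.707 km + 21.2 km = 64.7 km.

64.7 km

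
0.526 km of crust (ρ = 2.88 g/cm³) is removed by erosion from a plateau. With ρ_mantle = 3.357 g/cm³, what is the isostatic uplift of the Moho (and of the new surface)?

Unloading: uplift u = e ρ_c/ρ_m = 0.526 km × 2.88/3.357 = 0.451 km.

0.451 km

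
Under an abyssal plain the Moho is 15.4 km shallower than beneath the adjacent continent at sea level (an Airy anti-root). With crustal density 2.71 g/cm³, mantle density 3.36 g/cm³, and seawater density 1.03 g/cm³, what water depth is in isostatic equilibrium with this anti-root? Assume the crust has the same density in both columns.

5.96 km

Replacing a thickness d of crust by seawater at the top must be balanced by replacing crust with mantle at the base: d (ρ_c − ρ_w) = a (ρ_m − ρ_c).
d = a (ρ_m − ρ_c)/(ρ_c − ρ_w) = 15.4 km × 0.65/1.68 = 5.96 km.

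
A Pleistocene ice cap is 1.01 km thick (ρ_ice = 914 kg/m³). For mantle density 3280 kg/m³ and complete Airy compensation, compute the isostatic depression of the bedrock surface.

Equating mass per unit area of the two columns: the ice load ρ_ice t is balanced by mantle displaced below, ρ_m s.
s = t ρ_ice / ρ_m = 1.01 km × 914/3280 = 0.281 km.

0.281 km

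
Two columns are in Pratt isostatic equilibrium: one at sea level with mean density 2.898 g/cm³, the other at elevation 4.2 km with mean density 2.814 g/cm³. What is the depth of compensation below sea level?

ρ_ref D = ρ (D + h) → D (ρ_ref − ρ) = ρ h.
D = ρ h/(ρ_ref − ρ) = 2.814 × 4.2 km/(2.898 − 2.814) = 141 km.

141 km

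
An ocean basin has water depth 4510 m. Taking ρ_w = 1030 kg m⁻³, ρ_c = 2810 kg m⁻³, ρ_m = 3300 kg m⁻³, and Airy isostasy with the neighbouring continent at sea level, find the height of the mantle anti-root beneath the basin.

16400 m

By Archimedes' principle applied to the lithosphere: replacing crust with seawater at the top is compensated by replacing crust with mantle at the base: d (ρ_c − ρ_w) = a (ρ_m − ρ_c).
a = d (ρ_c − ρ_w)/(ρ_m − ρ_c) = 4510 m × 1780/490 = 16400 m.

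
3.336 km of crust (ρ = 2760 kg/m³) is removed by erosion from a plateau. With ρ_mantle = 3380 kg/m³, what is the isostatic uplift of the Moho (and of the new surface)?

2.72 km

Unloading: uplift u = e ρ_c/ρ_m = 3.336 km × 2760/3380 = 2.72 km.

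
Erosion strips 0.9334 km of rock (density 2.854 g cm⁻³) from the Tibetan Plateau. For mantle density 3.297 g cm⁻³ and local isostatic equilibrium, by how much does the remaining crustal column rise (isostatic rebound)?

Unloading: uplift u = e ρ_c/ρ_m = 0.9334 km × 2.854/3.297 = 0.808 km.

0.808 km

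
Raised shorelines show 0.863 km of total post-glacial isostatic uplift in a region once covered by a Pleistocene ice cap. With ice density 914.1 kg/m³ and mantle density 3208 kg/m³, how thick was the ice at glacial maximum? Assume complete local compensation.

u = t ρ_ice/ρ_m → t = u ρ_m/ρ_ice = 0.863 km × 3208/914.1 = 3.03 km.

3.03 km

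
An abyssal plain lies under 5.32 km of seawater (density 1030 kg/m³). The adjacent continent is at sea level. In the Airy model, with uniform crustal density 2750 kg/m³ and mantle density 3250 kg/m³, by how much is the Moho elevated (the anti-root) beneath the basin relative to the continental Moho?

Equating mass per unit area of the two columns: replacing crust with seawater at the top is compensated by replacing crust with mantle at the base: d (ρ_c − ρ_w) = a (ρ_m − ρ_c).
a = d (ρ_c − ρ_w)/(ρ_m − ρ_c) = 5.32 km × 1720/500 = 18.3 km.

18.3 km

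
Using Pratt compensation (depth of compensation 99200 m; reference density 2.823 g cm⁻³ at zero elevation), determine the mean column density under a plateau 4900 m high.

2.69 g cm⁻³

Pratt balance: ρ_ref D = ρ (D + h).
ρ = ρ_ref D/(D + h) = 2.823 × 99200 m/(99200 m + 4900 m) = 2.69 g cm⁻³.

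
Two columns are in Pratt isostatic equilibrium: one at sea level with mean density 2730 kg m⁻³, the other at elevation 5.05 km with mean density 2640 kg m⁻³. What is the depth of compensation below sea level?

148 km

ρ_ref D = ρ (D + h) → D (ρ_ref − ρ) = ρ h.
D = ρ h/(ρ_ref − ρ) = 2640 × 5.05 km/(2730 − 2640) = 148 km.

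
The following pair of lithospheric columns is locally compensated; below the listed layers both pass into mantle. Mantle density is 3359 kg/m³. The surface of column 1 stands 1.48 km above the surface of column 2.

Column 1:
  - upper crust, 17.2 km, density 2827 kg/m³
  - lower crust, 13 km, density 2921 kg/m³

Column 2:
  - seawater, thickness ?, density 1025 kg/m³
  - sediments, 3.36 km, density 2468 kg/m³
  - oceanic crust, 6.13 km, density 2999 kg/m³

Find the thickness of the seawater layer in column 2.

2 km

Take the compensation level at the base of the deeper column (depth z_c below the surface of column 1) and equate Σ ρ_i t_i down to z_c; mantle fills any gap and the z_c terms cancel.
Column 1: 17.2×2827 + 13×2921 + (z_c − 30.2)×3359
Column 2: 1.48×0 + x×1025 + 3.36×2468 + 6.13×2999 + (z_c − 1.48 − 9.49 − x)×3359
The z_c×3359 term appears on both sides and cancels. Collect the known terms of each column as K = Σ(ρt)_known − 3359 × (depth of known layers): K_1 = 86597.4 − 3359×30.2 = −14844.4; K_2 = 26676.35 − 3359×(1.48 + 9.49) = −10171.88.
Balance: K_1 = K_2 − x×(3359 − 1025), so x = (K_2 − K_1)/(3359 − 1025) = 4672.52/2334 = 2 km.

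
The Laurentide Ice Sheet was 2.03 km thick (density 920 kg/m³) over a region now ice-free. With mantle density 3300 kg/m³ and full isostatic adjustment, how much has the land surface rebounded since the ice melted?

0.566 km

Removing the load lets mantle flow back in; uplift u satisfies ρ_ice t = ρ_m u.
u = t ρ_ice/ρ_m = 2.03 km × 920/3300 = 0.566 km.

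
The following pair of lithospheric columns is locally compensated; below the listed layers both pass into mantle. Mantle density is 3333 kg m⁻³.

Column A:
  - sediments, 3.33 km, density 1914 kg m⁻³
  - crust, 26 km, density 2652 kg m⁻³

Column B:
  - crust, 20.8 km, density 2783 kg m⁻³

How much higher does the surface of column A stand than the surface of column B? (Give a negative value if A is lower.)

3.3 km

For any compensation level in the mantle, the mantle terms cancel and isostasy reduces to e = (Σt_A − Σt_B) − (Σ(ρt)_A − Σ(ρt)_B) / ρ_m.
Σt_A = 29.33 km; Σt_B = 20.8 km; Σ(ρt)_A = 75325.62; Σ(ρt)_B = 57886.4 (in km·kg m⁻³).
e = (29.33 − 20.8) − (75325.62 − 57886.4) / 3333 = 3.3 km.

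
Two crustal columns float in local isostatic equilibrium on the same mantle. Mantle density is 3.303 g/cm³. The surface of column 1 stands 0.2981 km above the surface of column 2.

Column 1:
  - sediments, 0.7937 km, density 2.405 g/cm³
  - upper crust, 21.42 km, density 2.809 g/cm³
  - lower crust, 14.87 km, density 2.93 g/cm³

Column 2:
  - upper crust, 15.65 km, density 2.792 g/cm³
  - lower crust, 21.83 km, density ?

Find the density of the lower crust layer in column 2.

Take the compensation level at the base of the deeper column (depth z_c below the surface of column 1) and equate Σ ρ_i t_i down to z_c; mantle fills any gap and the z_c terms cancel.
Column 1: 0.7937×2.405 + 21.42×2.809 + 14.87×2.93 + (z_c − 37.0837)×3.303
Column 2: 0.2981×0 + 15.65×2.792 + 21.83×ρ + (z_c − 0.2981 − 37.48)×3.303
The z_c×3.303 term appears on both sides and cancels. Collect the known terms of each column as K = Σ(ρt)_known − 3.303 × (depth of known layers): K_1 = 105.646728 − 3.303×37.0837 = −16.8407326; K_2 = 43.6948 − 3.303×(0.2981 + 37.48) = −81.0862643.
Balance: K_1 = K_2 + 21.83×ρ, so ρ = (K_1 − K_2)/21.83 = 64.2455/21.83 = 2.94 g/cm³.

2.94 g/cm³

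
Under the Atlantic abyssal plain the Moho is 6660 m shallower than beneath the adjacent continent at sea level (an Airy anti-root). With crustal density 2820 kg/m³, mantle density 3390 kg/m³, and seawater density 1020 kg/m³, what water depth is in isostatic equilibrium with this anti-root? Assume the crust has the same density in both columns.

Replacing a thickness d of crust by seawater at the top must be balanced by replacing crust with mantle at the base: d (ρ_c − ρ_w) = a (ρ_m − ρ_c).
d = a (ρ_m − ρ_c)/(ρ_c − ρ_w) = 6660 m × 570/1800 = 2110 m.

2110 m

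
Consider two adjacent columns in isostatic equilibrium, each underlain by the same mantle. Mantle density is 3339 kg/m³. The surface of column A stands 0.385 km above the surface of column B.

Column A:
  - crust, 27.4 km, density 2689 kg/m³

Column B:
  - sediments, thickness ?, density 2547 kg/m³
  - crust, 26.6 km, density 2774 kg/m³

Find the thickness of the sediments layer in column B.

1.89 km

Take the compensation level at the base of the deeper column (depth z_c below the surface of column A) and equate Σ ρ_i t_i down to z_c; mantle fills any gap and the z_c terms cancel.
Column A: 27.4×2689 + (z_c − 27.4)×3339
Column B: 0.385×0 + x×2547 + 26.6×2774 + (z_c − 0.385 − 26.6 − x)×3339
The z_c×3339 term appears on both sides and cancels. Collect the known terms of each column as K = Σ(ρt)_known − 3339 × (depth of known layers): K_A = 73678.6 − 3339×27.4 = −17810; K_B = 73788.4 − 3339×(0.385 + 26.6) = −16314.515.
Balance: K_A = K_B − x×(3339 − 2547), so x = (K_B − K_A)/(3339 − 2547) = 1495.49/792 = 1.89 km.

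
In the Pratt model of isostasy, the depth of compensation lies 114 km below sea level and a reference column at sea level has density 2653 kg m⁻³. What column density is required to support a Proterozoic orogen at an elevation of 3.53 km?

Pratt balance: ρ_ref D = ρ (D + h).
ρ = ρ_ref D/(D + h) = 2653 × 114 km/(114 km + 3.53 km) = 2570 kg m⁻³.

2570 kg m⁻³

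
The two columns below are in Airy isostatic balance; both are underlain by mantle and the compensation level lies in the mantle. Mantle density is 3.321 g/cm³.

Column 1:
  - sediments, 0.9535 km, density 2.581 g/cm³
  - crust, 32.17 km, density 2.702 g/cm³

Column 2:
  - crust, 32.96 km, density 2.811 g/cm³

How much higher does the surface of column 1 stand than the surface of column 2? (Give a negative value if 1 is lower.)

1.15 km

For any compensation level in the mantle, the mantle terms cancel and isostasy reduces to e = (Σt_1 − Σt_2) − (Σ(ρt)_1 − Σ(ρt)_2) / ρ_m.
Σt_1 = 33.1235 km; Σt_2 = 32.96 km; Σ(ρt)_1 = 89.3843235; Σ(ρt)_2 = 92.65056 (in km·g/cm³).
e = (33.1235 − 32.96) − (89.3843235 − 92.65056) / 3.321 = 1.15 km.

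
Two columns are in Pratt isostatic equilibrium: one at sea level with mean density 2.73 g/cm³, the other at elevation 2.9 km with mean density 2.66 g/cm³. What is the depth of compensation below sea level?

110 km

ρ_ref D = ρ (D + h) → D (ρ_ref − ρ) = ρ h.
D = ρ h/(ρ_ref − ρ) = 2.66 × 2.9 km/(2.73 − 2.66) = 110 km.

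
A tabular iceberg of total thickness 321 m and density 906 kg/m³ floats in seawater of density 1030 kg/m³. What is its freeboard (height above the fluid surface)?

38.6 m

Floating equilibrium: submerged depth d = t ρ_obj/ρ_fluid = 321 m × 906/1030 = 282.4 m.
Freeboard = t − d = 321 m − 282.4 m = 38.6 m.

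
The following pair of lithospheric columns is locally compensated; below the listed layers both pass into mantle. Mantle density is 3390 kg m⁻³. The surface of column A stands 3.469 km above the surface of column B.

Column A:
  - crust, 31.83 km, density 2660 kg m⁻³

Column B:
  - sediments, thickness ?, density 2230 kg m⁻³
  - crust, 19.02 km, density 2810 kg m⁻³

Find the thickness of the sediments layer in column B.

Take the compensation level at the base of the deeper column (depth z_c below the surface of column A) and equate Σ ρ_i t_i down to z_c; mantle fills any gap and the z_c terms cancel.
Column A: 31.83×2660 + (z_c − 31.83)×3390
Column B: 3.469×0 + x×2230 + 19.02×2810 + (z_c − 3.469 − 19.02 − x)×3390
The z_c×3390 term appears on both sides and cancels. Collect the known terms of each column as K = Σ(ρt)_known − 3390 × (depth of known layers): K_A = 84667.8 − 3390×31.83 = −23235.9; K_B = 53446.2 − 3390×(3.469 + 19.02) = −22791.51.
Balance: K_A = K_B − x×(3390 − 2230), so x = (K_B − K_A)/(3390 − 2230) = 444.39/1160 = 0.383 km.

0.383 km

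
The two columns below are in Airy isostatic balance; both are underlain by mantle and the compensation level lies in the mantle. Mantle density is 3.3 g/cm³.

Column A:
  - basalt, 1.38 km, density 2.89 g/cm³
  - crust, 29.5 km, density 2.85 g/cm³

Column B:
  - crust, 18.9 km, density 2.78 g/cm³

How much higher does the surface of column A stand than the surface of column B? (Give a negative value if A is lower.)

For any compensation level in the mantle, the mantle terms cancel and isostasy reduces to e = (Σt_A − Σt_B) − (Σ(ρt)_A − Σ(ρt)_B) / ρ_m.
Σt_A = 30.88 km; Σt_B = 18.9 km; Σ(ρt)_A = 88.0632; Σ(ρt)_B = 52.542 (in km·g/cm³).
e = (30.88 − 18.9) − (88.0632 − 52.542) / 3.3 = 1.22 km.

1.22 km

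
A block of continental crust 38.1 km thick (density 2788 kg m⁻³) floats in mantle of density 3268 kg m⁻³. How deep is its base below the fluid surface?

32.5 km

Draft d = t ρ_obj/ρ_fluid = 38.1 km × 2788/3268 = 32.5 km.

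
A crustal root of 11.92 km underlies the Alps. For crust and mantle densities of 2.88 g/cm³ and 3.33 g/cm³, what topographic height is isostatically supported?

1.86 km

In Airy isostatic equilibrium: ρ_c h = (ρ_m − ρ_c) r.
h = r (ρ_m − ρ_c) / ρ_c = 11.92 km × (3.33 − 2.88) / 2.88 = 1.86 km.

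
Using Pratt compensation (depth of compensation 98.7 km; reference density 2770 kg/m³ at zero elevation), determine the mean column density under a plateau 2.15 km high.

Pratt balance: ρ_ref D = ρ (D + h).
ρ = ρ_ref D/(D + h) = 2770 × 98.7 km/(98.7 km + 2.15 km) = 2710 kg/m³.

2710 kg/m³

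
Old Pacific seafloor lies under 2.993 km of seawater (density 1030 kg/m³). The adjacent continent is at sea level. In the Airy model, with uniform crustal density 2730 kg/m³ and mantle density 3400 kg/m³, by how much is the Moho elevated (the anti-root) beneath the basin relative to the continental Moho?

By Archimedes' principle applied to the lithosphere: replacing crust with seawater at the top is compensated by replacing crust with mantle at the base: d (ρ_c − ρ_w) = a (ρ_m − ρ_c).
a = d (ρ_c − ρ_w)/(ρ_m − ρ_c) = 2.993 km × 1700/670 = 7.59 km.

7.59 km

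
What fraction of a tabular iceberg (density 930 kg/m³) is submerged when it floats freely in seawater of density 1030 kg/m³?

90.3%

Submerged fraction = ρ_obj/ρ_fluid = 930/1030 = 90.3%.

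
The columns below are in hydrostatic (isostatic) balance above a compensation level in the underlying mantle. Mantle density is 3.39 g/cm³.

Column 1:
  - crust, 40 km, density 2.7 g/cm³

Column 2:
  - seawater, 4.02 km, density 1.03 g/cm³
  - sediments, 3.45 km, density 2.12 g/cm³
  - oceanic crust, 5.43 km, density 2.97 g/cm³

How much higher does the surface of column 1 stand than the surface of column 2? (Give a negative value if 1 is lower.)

3.38 km

For any compensation level in the mantle, the mantle terms cancel and isostasy reduces to e = (Σt_1 − Σt_2) − (Σ(ρt)_1 − Σ(ρt)_2) / ρ_m.
Σt_1 = 40 km; Σt_2 = 12.9 km; Σ(ρt)_1 = 108; Σ(ρt)_2 = 27.5817 (in km·g/cm³).
e = (40 − 12.9) − (108 − 27.5817) / 3.39 = 3.38 km.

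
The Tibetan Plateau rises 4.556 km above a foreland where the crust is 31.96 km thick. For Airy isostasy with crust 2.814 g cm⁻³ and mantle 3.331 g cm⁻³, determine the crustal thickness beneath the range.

61.3 km

Root depth r = h ρ_c / (ρ_m − ρ_c) = 4.556 km × 2.814 / 0.517 = 24.8 km.
Total thickness = T + h + r = 31.96 km + 4.556 km + 24.8 km = 61.3 km.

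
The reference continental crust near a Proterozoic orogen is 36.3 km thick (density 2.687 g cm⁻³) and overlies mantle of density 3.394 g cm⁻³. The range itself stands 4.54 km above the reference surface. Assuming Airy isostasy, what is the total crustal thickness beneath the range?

58.1 km

Root depth r = h ρ_c / (ρ_m − ρ_c) = 4.54 km × 2.687 / 0.707 = 17.25 km.
Total thickness = T + h + r = 36.3 km + 4.54 km + 17.25 km = 58.1 km.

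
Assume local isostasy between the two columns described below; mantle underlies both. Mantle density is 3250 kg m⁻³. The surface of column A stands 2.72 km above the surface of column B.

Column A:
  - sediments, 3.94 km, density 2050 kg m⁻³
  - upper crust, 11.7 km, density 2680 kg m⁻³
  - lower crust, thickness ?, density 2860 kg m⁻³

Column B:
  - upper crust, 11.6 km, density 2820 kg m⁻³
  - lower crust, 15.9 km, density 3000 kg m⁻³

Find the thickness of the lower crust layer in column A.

16.4 km

Take the compensation level at the base of the deeper column (depth z_c below the surface of column A) and equate Σ ρ_i t_i down to z_c; mantle fills any gap and the z_c terms cancel.
Column A: 3.94×2050 + 11.7×2680 + x×2860 + (z_c − 15.64 − x)×3250
Column B: 2.72×0 + 11.6×2820 + 15.9×3000 + (z_c − 2.72 − 27.5)×3250
The z_c×3250 term appears on both sides and cancels. Collect the known terms of each column as K = Σ(ρt)_known − 3250 × (depth of known layers): K_A = 39433 − 3250×15.64 = −11397; K_B = 80412 − 3250×(2.72 + 27.5) = −17803.
Balance: K_A − x×(3250 − 2860) = K_B, so x = (K_A − K_B)/(3250 − 2860) = 6406/390 = 16.4 km.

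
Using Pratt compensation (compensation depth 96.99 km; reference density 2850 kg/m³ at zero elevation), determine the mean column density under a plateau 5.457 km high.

Pratt balance: ρ_ref D = ρ (D + h).
ρ = ρ_ref D/(D + h) = 2850 × 96.99 km/(96.99 km + 5.457 km) = 2700 kg/m³.

2700 kg/m³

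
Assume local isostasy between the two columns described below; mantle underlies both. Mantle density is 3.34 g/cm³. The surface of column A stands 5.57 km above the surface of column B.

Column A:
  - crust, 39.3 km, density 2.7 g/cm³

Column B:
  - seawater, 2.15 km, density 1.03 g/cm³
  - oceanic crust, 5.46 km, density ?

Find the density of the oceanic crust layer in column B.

3.05 g/cm³

Take the compensation level at the base of the deeper column (depth z_c below the surface of column A) and equate Σ ρ_i t_i down to z_c; mantle fills any gap and the z_c terms cancel.
Column A: 39.3×2.7 + (z_c − 39.3)×3.34
Column B: 5.57×0 + 2.15×1.03 + 5.46×ρ + (z_c − 5.57 − 7.61)×3.34
The z_c×3.34 term appears on both sides and cancels. Collect the known terms of each column as K = Σ(ρt)_known − 3.34 × (depth of known layers): K_A = 106.11 − 3.34×39.3 = −25.152; K_B = 2.2145 − 3.34×(5.57 + 7.61) = −41.8067.
Balance: K_A = K_B + 5.46×ρ, so ρ = (K_A − K_B)/5.46 = 16.6547/5.46 = 3.05 g/cm³.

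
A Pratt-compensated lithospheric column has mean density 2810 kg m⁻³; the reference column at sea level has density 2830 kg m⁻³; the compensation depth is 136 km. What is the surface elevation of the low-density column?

ρ_ref D = ρ (D + h) → h = D (ρ_ref − ρ)/ρ.
h = 136 km × (2830 − 2810)/2810 = 0.968 km.

0.968 km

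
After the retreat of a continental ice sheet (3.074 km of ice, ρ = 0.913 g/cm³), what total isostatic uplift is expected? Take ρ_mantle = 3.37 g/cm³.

Removing the load lets mantle flow back in; uplift u satisfies ρ_ice t = ρ_m u.
u = t ρ_ice/ρ_m = 3.074 km × 0.913/3.37 = 0.833 km.

0.833 km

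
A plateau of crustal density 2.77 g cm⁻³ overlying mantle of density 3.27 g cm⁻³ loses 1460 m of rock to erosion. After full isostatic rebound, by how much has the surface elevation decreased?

223 m

Rebound u = e ρ_c/ρ_m = 1460 m × 2.77/3.27 = 1237 m.
Net surface drop = e − u = 1460 m − 1237 m = e (ρ_m − ρ_c)/ρ_m = 223 m.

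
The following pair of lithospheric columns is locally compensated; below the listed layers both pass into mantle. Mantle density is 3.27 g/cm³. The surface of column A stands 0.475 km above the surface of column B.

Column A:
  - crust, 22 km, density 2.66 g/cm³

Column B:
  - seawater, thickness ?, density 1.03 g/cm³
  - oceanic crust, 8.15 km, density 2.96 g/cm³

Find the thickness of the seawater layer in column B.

Take the compensation level at the base of the deeper column (depth z_c below the surface of column A) and equate Σ ρ_i t_i down to z_c; mantle fills any gap and the z_c terms cancel.
Column A: 22×2.66 + (z_c − 22)×3.27
Column B: 0.475×0 + x×1.03 + 8.15×2.96 + (z_c − 0.475 − 8.15 − x)×3.27
The z_c×3.27 term appears on both sides and cancels. Collect the known terms of each column as K = Σ(ρt)_known − 3.27 × (depth of known layers): K_A = 58.52 − 3.27×22 = −13.42; K_B = 24.124 − 3.27×(0.475 + 8.15) = −4.07975.
Balance: K_A = K_B − x×(3.27 − 1.03), so x = (K_B − K_A)/(3.27 − 1.03) = 9.34025/2.24 = 4.17 km.

4.17 km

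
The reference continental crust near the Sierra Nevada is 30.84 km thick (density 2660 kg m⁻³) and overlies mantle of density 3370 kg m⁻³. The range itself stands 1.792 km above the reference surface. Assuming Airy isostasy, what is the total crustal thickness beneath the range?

39.3 km

Root depth r = h ρ_c / (ρ_m − ρ_c) = 1.792 km × 2660 / 710 = 6.714 km.
Total thickness = T + h + r = 30.84 km + 1.792 km + 6.714 km = 39.3 km.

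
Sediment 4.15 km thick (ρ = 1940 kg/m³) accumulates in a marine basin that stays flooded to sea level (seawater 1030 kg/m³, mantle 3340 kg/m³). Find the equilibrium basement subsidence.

Submarine loading: the sediment displaces seawater, and the subsidence is in turn flooded, so s (ρ_m − ρ_w) = t (ρ_sed − ρ_w).
s = 4.15 km × (1940 − 1030) / (3340 − 1030) = 1.63 km.

1.63 km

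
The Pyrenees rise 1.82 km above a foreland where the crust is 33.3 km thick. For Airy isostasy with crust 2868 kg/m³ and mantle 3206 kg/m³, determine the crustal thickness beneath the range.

Root depth r = h ρ_c / (ρ_m − ρ_c) = 1.82 km × 2868 / 338 = 15.44 km.
Total thickness = T + h + r = 33.3 km + 1.82 km + 15.44 km = 50.6 km.

50.6 km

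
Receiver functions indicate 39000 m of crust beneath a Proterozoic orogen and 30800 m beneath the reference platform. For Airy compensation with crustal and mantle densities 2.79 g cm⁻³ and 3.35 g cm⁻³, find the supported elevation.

1370 m

Excess crust Δ = 39000 m − 30800 m = 8200 m, split between elevation h and root r with h + r = Δ.
Airy balance ρ_c h = (ρ_m − ρ_c) r gives r = h ρ_c/(ρ_m − ρ_c), so h (1 + ρ_c/(ρ_m − ρ_c)) = Δ, i.e. h = Δ (ρ_m − ρ_c)/ρ_m.
h = 8200 m × 0.56/3.35 = 1370 m.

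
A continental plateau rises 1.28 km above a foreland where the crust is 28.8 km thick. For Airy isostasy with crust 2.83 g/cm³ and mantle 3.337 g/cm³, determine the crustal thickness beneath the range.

Root depth r = h ρ_c / (ρ_m − ρ_c) = 1.28 km × 2.83 / 0.507 = 7.145 km.
Total thickness = T + h + r = 28.8 km + 1.28 km + 7.145 km = 37.2 km.

37.2 km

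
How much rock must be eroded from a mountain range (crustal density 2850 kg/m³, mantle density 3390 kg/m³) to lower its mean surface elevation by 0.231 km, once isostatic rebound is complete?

1.45 km

Net drop Δ = e − u = e − e ρ_c/ρ_m = e (ρ_m − ρ_c)/ρ_m.
e = Δ ρ_m/(ρ_m − ρ_c) = 0.231 km × 3390/540 = 1.45 km.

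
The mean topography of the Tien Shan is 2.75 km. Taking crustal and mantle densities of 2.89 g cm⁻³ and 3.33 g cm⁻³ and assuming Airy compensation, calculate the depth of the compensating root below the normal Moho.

Equating mass per unit area of the two columns: the weight of the topography is balanced by the buoyancy of the root, ρ_c h = (ρ_m − ρ_c) r.
r = h · ρ_c / (ρ_m − ρ_c) = 2.75 km × 2.89 / (3.33 − 2.89) = 18.1 km.

18.1 km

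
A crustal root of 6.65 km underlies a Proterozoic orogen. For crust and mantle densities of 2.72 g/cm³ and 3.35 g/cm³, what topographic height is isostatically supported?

1.54 km

By Archimedes' principle applied to the lithosphere: ρ_c h = (ρ_m − ρ_c) r.
h = r (ρ_m − ρ_c) / ρ_c = 6.65 km × (3.35 − 2.72) / 2.72 = 1.54 km.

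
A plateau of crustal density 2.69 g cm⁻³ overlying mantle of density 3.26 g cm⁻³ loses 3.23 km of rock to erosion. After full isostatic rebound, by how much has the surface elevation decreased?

Rebound u = e ρ_c/ρ_m = 3.23 km × 2.69/3.26 = 2.665 km.
Net surface drop = e − u = 3.23 km − 2.665 km = e (ρ_m − ρ_c)/ρ_m = 0.565 km.

0.565 km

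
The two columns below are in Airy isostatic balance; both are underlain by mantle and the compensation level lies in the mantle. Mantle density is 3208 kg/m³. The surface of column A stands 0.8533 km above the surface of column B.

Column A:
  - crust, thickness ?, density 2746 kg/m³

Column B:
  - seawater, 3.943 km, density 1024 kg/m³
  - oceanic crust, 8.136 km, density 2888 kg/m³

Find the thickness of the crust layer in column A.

Take the compensation level at the base of the deeper column (depth z_c below the surface of column A) and equate Σ ρ_i t_i down to z_c; mantle fills any gap and the z_c terms cancel.
Column A: x×2746 + (z_c − 0 − x)×3208
Column B: 0.8533×0 + 3.943×1024 + 8.136×2888 + (z_c − 0.8533 − 12.079)×3208
The z_c×3208 term appears on both sides and cancels. Collect the known terms of each column as K = Σ(ρt)_known − 3208 × (depth of known layers): K_A = 0 − 3208×0 = 0; K_B = 27534.4 − 3208×(0.8533 + 12.079) = −13952.4184.
Balance: K_A − x×(3208 − 2746) = K_B, so x = (K_A − K_B)/(3208 − 2746) = 13952.4/462 = 30.2 km.

30.2 km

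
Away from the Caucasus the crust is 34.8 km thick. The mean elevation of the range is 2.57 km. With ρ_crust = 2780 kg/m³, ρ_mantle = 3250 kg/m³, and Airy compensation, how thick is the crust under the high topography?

52.6 km

Root depth r = h ρ_c / (ρ_m − ρ_c) = 2.57 km × 2780 / 470 = 15.2 km.
Total thickness = T + h + r = 34.8 km + 2.57 km + 15.2 km = 52.6 km.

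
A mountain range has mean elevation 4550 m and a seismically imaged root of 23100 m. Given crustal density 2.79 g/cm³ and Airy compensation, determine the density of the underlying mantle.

3.34 g/cm³

Airy balance: ρ_c h = (ρ_m − ρ_c) r → ρ_m = ρ_c (1 + h/r).
ρ_m = 2.79 × (1 + 4550 m/23100 m) = 3.34 g/cm³.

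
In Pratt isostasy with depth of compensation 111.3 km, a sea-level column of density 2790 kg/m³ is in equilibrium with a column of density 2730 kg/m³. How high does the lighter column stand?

ρ_ref D = ρ (D + h) → h = D (ρ_ref − ρ)/ρ.
h = 111.3 km × (2790 − 2730)/2730 = 2.45 km.

2.45 km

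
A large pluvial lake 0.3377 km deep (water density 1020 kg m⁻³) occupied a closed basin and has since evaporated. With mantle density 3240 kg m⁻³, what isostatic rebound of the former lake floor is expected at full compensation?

u = d ρ_w/ρ_m = 0.3377 km × 1020/3240 = 0.106 km.

0.106 km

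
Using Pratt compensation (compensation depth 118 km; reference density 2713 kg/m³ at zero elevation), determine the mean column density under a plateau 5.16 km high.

2600 kg/m³

Pratt balance: ρ_ref D = ρ (D + h).
ρ = ρ_ref D/(D + h) = 2713 × 118 km/(118 km + 5.16 km) = 2600 kg/m³.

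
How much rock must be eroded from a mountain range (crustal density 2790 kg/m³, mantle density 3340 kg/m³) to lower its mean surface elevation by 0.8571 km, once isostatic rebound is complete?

5.2 km

Net drop Δ = e − u = e − e ρ_c/ρ_m = e (ρ_m − ρ_c)/ρ_m.
e = Δ ρ_m/(ρ_m − ρ_c) = 0.8571 km × 3340/550 = 5.2 km.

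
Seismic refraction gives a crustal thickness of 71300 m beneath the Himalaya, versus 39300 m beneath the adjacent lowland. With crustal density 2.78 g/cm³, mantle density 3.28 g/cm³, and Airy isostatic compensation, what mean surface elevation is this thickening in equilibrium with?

4880 m

Excess crust Δ = 71300 m − 39300 m = 32000 m, split between elevation h and root r with h + r = Δ.
Airy balance ρ_c h = (ρ_m − ρ_c) r gives r = h ρ_c/(ρ_m − ρ_c), so h (1 + ρ_c/(ρ_m − ρ_c)) = Δ, i.e. h = Δ (ρ_m − ρ_c)/ρ_m.
h = 32000 m × 0.5/3.28 = 4880 m.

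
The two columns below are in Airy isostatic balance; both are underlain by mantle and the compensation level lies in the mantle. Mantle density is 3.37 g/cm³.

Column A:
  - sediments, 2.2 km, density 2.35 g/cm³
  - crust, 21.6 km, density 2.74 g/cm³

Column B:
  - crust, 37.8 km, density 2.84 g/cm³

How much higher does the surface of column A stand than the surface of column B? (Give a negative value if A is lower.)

−1.24 km

For any compensation level in the mantle, the mantle terms cancel and isostasy reduces to e = (Σt_A − Σt_B) − (Σ(ρt)_A − Σ(ρt)_B) / ρ_m.
Σt_A = 23.8 km; Σt_B = 37.8 km; Σ(ρt)_A = 64.354; Σ(ρt)_B = 107.352 (in km·g/cm³).
e = (23.8 − 37.8) − (64.354 − 107.352) / 3.37 = −1.24 km.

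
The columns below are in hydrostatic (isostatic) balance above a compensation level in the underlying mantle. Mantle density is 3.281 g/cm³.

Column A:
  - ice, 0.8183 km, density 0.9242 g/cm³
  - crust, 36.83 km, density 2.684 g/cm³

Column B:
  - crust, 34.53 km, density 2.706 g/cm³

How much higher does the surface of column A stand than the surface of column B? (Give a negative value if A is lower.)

1.24 km

For any compensation level in the mantle, the mantle terms cancel and isostasy reduces to e = (Σt_A − Σt_B) − (Σ(ρt)_A − Σ(ρt)_B) / ρ_m.
Σt_A = 37.6483 km; Σt_B = 34.53 km; Σ(ρt)_A = 99.6079929; Σ(ρt)_B = 93.43818 (in km·g/cm³).
e = (37.6483 − 34.53) − (99.6079929 − 93.43818) / 3.281 = 1.24 km.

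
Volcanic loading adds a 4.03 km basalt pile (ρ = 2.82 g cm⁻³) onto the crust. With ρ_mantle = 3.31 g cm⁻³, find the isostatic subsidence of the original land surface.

3.43 km

Subaerial loading: s = t ρ_load / ρ_m.
s = 4.03 km × 2.82/3.31 = 3.43 km.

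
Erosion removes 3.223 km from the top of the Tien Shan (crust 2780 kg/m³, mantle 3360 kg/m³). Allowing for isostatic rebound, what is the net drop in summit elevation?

Rebound u = e ρ_c/ρ_m = 3.223 km × 2780/3360 = 2.667 km.
Net surface drop = e − u = 3.223 km − 2.667 km = e (ρ_m − ρ_c)/ρ_m = 0.556 km.

0.556 km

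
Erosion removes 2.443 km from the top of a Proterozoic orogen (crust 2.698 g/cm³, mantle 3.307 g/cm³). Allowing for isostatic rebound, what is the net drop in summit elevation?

Rebound u = e ρ_c/ρ_m = 2.443 km × 2.698/3.307 = 1.993 km.
Net surface drop = e − u = 2.443 km − 1.993 km = e (ρ_m − ρ_c)/ρ_m = 0.45 km.

0.45 km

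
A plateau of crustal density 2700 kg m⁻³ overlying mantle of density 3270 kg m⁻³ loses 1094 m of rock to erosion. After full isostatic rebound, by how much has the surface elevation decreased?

Rebound u = e ρ_c/ρ_m = 1094 m × 2700/3270 = 903.3 m.
Net surface drop = e − u = 1094 m − 903.3 m = e (ρ_m − ρ_c)/ρ_m = 191 m.

191 m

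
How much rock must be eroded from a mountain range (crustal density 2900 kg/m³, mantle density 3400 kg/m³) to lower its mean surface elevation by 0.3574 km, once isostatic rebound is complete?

2.43 km

Net drop Δ = e − u = e − e ρ_c/ρ_m = e (ρ_m − ρ_c)/ρ_m.
e = Δ ρ_m/(ρ_m − ρ_c) = 0.3574 km × 3400/500 = 2.43 km.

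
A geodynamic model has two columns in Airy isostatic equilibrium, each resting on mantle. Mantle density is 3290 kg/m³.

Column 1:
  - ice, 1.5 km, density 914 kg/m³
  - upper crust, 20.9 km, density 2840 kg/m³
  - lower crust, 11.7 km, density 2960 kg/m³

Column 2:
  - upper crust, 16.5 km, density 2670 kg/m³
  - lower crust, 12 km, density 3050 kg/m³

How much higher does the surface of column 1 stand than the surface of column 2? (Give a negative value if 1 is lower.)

1.13 km

For any compensation level in the mantle, the mantle terms cancel and isostasy reduces to e = (Σt_1 − Σt_2) − (Σ(ρt)_1 − Σ(ρt)_2) / ρ_m.
Σt_1 = 34.1 km; Σt_2 = 28.5 km; Σ(ρt)_1 = 95359; Σ(ρt)_2 = 80655 (in km·kg/m³).
e = (34.1 − 28.5) − (95359 − 80655) / 3290 = 1.13 km.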